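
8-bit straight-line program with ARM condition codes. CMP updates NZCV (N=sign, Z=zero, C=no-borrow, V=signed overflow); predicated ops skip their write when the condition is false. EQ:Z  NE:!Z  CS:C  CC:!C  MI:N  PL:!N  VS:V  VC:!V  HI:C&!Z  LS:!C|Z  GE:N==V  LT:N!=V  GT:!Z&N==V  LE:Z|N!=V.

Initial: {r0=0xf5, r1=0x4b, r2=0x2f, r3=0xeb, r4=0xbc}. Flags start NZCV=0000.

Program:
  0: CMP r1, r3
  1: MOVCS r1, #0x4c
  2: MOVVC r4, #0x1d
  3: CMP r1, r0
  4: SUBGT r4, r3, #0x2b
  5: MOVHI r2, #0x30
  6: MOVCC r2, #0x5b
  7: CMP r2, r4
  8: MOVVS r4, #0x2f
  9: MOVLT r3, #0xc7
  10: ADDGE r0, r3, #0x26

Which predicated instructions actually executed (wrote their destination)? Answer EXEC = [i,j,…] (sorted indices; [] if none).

EXEC = [2,4,6,8,10]

[0] flags=0000 → (cmp)
[1] flags=0000 CS?F → skip
[2] flags=0000 VC?T → r4=0x1d
[3] flags=0000 → (cmp)
[4] flags=0000 GT?T → r4=0xc0
[5] flags=0000 HI?F → skip
[6] flags=0000 CC?T → r2=0x5b
[7] flags=1001 → (cmp)
[8] flags=1001 VS?T → r4=0x2f
[9] flags=1001 LT?F → skip
[10] flags=1001 GE?T → r0=0x11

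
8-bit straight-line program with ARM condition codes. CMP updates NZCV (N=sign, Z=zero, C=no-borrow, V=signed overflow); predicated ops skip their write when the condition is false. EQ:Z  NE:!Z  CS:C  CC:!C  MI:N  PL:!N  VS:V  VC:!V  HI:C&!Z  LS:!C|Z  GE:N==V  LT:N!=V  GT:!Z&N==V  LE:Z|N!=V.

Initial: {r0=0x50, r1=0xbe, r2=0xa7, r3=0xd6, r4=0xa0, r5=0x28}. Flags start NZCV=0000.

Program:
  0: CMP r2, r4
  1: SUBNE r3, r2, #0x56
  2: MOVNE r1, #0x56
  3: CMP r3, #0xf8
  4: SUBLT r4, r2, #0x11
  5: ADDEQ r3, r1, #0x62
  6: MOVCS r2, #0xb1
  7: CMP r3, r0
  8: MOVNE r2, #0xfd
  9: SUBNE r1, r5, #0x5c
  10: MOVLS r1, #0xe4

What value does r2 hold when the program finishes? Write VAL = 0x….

VAL = 0xfd

0: ✓ CMP  NZCV=0010
1: ✓ SUBNE  r3←0x51
2: ✓ MOVNE  r1←0x56
3: ✓ CMP  NZCV=0000
4: · SUBLT
5: · ADDEQ
6: · MOVCS
7: ✓ CMP  NZCV=0010
8: ✓ MOVNE  r2←0xfd
9: ✓ SUBNE  r1←0xcc
10: · MOVLS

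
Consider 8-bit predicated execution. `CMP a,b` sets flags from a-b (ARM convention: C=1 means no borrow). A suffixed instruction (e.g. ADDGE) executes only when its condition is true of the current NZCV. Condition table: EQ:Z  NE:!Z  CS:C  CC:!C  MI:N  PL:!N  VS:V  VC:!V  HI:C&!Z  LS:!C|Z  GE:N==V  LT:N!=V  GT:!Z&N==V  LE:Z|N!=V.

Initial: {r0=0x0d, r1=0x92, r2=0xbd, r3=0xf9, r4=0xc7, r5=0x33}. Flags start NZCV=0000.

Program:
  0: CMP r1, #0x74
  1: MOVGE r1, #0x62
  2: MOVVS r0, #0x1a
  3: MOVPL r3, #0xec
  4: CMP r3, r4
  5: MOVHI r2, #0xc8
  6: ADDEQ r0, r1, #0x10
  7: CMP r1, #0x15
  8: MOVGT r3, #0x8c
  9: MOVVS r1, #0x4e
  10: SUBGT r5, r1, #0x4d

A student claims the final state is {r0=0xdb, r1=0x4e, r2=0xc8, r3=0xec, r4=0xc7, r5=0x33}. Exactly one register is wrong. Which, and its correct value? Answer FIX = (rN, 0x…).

[0] flags=0011 → (cmp)
[1] flags=0011 GE?F → skip
[2] flags=0011 VS?T → r0=0x1a
[3] flags=0011 PL?T → r3=0xec
[4] flags=0010 → (cmp)
[5] flags=0010 HI?T → r2=0xc8
[6] flags=0010 EQ?F → skip
[7] flags=0011 → (cmp)
[8] flags=0011 GT?F → skip
[9] flags=0011 VS?T → r1=0x4e
[10] flags=0011 GT?F → skip

FIX = (r0, 0x1a)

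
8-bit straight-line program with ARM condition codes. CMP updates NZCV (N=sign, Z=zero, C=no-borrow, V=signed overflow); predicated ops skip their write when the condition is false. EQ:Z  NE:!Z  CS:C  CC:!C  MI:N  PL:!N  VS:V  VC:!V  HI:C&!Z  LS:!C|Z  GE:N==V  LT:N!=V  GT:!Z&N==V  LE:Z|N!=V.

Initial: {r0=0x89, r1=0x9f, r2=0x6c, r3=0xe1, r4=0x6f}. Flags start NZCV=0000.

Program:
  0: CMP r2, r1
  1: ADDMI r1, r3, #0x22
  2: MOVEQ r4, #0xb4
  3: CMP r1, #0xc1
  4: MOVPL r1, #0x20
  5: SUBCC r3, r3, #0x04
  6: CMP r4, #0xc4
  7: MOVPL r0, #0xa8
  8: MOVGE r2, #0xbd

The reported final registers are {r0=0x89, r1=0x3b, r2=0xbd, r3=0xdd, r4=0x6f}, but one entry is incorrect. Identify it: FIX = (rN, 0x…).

[0] flags=1001 → (cmp)
[1] flags=1001 MI?T → r1=0x03
[2] flags=1001 EQ?F → skip
[3] flags=0000 → (cmp)
[4] flags=0000 PL?T → r1=0x20
[5] flags=0000 CC?T → r3=0xdd
[6] flags=1001 → (cmp)
[7] flags=1001 PL?F → skip
[8] flags=1001 GE?T → r2=0xbd

FIX = (r1, 0x20)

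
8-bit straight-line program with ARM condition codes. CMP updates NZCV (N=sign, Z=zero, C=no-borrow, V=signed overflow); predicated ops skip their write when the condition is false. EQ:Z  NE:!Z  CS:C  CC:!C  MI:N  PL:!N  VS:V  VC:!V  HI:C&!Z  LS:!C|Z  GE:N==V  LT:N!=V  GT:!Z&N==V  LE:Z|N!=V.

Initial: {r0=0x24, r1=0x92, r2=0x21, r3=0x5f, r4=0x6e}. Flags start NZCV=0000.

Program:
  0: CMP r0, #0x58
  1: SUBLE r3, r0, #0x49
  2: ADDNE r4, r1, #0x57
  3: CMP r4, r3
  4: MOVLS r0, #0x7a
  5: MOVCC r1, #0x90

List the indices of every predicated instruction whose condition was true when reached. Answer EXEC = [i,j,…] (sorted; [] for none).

EXEC = [1,2]

[0] flags=1000 → (cmp)
[1] flags=1000 LE?T → r3=0xdb
[2] flags=1000 NE?T → r4=0xe9
[3] flags=0010 → (cmp)
[4] flags=0010 LS?F → skip
[5] flags=0010 CC?F → skip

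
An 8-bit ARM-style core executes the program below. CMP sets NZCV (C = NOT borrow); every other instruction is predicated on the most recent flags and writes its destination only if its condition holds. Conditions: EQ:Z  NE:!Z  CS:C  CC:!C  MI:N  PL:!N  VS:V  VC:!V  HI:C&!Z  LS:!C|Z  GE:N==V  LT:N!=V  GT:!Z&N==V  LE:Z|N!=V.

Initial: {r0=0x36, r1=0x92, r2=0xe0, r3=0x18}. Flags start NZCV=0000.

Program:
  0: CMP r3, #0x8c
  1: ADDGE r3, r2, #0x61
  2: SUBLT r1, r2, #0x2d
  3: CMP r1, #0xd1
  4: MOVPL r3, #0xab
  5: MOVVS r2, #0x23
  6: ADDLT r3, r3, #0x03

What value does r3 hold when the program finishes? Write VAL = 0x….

VAL = 0x44

0: ✓ CMP  NZCV=1001
1: ✓ ADDGE  r3←0x41
2: · SUBLT
3: ✓ CMP  NZCV=1000
4: · MOVPL
5: · MOVVS
6: ✓ ADDLT  r3←0x44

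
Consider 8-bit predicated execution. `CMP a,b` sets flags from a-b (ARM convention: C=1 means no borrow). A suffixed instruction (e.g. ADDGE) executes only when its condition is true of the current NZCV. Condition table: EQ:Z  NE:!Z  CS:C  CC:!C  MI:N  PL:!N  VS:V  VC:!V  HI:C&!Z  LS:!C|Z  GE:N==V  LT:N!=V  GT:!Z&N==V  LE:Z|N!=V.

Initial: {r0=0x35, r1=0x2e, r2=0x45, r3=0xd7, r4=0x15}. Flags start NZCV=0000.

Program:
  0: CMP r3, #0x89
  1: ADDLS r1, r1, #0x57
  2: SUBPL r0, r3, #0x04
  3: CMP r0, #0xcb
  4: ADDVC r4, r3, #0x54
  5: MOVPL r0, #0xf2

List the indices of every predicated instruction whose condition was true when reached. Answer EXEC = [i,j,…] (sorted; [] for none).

[0] flags=0010 → (cmp)
[1] flags=0010 LS?F → skip
[2] flags=0010 PL?T → r0=0xd3
[3] flags=0010 → (cmp)
[4] flags=0010 VC?T → r4=0x2b
[5] flags=0010 PL?T → r0=0xf2

EXEC = [2,4,5]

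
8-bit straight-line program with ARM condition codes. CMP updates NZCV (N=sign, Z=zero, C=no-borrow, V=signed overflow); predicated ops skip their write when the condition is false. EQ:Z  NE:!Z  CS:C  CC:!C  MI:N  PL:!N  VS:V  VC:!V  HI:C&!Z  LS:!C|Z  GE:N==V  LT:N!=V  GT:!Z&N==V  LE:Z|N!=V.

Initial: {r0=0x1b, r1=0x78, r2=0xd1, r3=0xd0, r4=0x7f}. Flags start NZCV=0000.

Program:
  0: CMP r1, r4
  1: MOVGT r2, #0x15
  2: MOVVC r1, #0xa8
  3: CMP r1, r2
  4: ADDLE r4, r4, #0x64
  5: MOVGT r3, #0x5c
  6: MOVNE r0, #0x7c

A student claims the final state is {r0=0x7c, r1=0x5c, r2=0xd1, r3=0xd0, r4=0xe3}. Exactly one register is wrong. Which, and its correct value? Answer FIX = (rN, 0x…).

[0] flags=1000 → (cmp)
[1] flags=1000 GT?F → skip
[2] flags=1000 VC?T → r1=0xa8
[3] flags=1000 → (cmp)
[4] flags=1000 LE?T → r4=0xe3
[5] flags=1000 GT?F → skip
[6] flags=1000 NE?T → r0=0x7c

FIX = (r1, 0xa8)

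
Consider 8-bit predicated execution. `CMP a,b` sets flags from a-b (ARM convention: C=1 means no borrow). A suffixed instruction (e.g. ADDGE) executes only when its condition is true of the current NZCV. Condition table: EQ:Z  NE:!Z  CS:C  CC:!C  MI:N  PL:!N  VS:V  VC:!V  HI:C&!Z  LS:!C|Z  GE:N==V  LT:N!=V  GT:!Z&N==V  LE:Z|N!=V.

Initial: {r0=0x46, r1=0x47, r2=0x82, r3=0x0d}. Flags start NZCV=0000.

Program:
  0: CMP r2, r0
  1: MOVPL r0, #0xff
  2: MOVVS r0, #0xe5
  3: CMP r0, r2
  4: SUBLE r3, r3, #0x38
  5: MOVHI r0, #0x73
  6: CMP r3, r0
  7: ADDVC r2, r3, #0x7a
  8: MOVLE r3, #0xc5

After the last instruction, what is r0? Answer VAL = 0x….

VAL = 0x73

0: ✓ CMP  NZCV=0011
1: ✓ MOVPL  r0←0xff
2: ✓ MOVVS  r0←0xe5
3: ✓ CMP  NZCV=0010
4: · SUBLE
5: ✓ MOVHI  r0←0x73
6: ✓ CMP  NZCV=1000
7: ✓ ADDVC  r2←0x87
8: ✓ MOVLE  r3←0xc5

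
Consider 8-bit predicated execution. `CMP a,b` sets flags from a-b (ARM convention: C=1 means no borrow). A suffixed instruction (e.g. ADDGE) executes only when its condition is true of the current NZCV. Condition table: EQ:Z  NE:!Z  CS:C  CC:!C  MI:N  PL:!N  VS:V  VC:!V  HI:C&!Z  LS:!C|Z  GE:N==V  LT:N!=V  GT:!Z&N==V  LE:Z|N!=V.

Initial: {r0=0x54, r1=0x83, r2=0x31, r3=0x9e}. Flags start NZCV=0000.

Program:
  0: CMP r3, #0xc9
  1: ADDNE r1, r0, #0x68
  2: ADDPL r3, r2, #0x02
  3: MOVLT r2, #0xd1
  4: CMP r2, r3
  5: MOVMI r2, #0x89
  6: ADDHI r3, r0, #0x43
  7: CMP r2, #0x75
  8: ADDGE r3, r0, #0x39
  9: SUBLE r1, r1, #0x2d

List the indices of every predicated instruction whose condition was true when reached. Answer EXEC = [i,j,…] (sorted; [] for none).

EXEC = [1,3,6,9]

0: ✓ CMP  NZCV=1000
1: ✓ ADDNE  r1←0xbc
2: · ADDPL
3: ✓ MOVLT  r2←0xd1
4: ✓ CMP  NZCV=0010
5: · MOVMI
6: ✓ ADDHI  r3←0x97
7: ✓ CMP  NZCV=0011
8: · ADDGE
9: ✓ SUBLE  r1←0x8f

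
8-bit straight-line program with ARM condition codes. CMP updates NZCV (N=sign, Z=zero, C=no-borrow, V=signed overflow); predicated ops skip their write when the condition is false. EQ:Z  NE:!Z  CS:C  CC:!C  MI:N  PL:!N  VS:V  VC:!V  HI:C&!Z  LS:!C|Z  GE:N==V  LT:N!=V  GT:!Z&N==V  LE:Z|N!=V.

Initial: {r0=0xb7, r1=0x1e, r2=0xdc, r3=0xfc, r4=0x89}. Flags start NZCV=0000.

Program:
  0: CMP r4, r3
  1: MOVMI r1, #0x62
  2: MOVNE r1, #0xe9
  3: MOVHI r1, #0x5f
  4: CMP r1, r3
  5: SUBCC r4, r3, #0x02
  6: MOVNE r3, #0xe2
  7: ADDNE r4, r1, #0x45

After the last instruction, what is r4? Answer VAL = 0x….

0: ✓ CMP  NZCV=1000
1: ✓ MOVMI  r1←0x62
2: ✓ MOVNE  r1←0xe9
3: · MOVHI
4: ✓ CMP  NZCV=1000
5: ✓ SUBCC  r4←0xfa
6: ✓ MOVNE  r3←0xe2
7: ✓ ADDNE  r4←0x2e

VAL = 0x2e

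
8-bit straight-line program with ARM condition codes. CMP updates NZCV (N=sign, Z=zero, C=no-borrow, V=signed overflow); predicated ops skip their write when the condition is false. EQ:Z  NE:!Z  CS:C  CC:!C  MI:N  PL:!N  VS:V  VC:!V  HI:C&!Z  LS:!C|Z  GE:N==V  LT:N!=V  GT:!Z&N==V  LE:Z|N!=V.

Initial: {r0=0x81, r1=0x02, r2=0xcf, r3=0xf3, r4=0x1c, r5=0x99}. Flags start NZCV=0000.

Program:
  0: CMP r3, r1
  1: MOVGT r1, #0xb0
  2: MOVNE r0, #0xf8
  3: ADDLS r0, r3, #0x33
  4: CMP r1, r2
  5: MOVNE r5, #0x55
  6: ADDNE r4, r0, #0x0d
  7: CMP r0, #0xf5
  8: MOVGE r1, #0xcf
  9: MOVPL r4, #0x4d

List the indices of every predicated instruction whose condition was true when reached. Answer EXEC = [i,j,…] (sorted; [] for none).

EXEC = [2,5,6,8,9]

0: ✓ CMP  NZCV=1010
1: · MOVGT
2: ✓ MOVNE  r0←0xf8
3: · ADDLS
4: ✓ CMP  NZCV=0000
5: ✓ MOVNE  r5←0x55
6: ✓ ADDNE  r4←0x05
7: ✓ CMP  NZCV=0010
8: ✓ MOVGE  r1←0xcf
9: ✓ MOVPL  r4←0x4d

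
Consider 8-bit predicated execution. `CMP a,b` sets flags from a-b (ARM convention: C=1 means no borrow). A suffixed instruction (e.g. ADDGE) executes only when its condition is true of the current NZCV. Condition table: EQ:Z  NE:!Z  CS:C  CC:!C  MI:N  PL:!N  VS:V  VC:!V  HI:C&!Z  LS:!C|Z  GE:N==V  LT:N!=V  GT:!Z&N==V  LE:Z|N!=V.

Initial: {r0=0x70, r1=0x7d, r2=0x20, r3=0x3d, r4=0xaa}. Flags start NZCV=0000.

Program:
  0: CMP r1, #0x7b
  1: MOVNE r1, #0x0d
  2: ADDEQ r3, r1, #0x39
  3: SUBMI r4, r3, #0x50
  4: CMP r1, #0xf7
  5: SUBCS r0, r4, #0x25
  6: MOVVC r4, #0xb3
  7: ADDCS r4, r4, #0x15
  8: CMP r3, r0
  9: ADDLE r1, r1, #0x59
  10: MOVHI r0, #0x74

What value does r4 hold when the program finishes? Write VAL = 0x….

[0] flags=0010 → (cmp)
[1] flags=0010 NE?T → r1=0x0d
[2] flags=0010 EQ?F → skip
[3] flags=0010 MI?F → skip
[4] flags=0000 → (cmp)
[5] flags=0000 CS?F → skip
[6] flags=0000 VC?T → r4=0xb3
[7] flags=0000 CS?F → skip
[8] flags=1000 → (cmp)
[9] flags=1000 LE?T → r1=0x66
[10] flags=1000 HI?F → skip

VAL = 0xb3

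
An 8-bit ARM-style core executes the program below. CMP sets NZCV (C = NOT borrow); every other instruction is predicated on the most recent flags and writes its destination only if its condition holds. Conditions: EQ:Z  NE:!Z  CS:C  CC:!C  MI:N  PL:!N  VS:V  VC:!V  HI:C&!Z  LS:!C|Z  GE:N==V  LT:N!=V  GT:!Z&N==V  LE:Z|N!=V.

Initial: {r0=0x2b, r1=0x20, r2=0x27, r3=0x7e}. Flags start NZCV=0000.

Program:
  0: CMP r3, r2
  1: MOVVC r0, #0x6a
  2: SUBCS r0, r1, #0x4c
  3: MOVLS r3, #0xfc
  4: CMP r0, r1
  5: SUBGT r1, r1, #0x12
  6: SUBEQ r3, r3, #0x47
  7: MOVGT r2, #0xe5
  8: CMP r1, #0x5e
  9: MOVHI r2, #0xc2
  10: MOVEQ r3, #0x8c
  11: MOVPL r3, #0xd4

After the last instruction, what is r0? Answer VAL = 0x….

[0] flags=0010 → (cmp)
[1] flags=0010 VC?T → r0=0x6a
[2] flags=0010 CS?T → r0=0xd4
[3] flags=0010 LS?F → skip
[4] flags=1010 → (cmp)
[5] flags=1010 GT?F → skip
[6] flags=1010 EQ?F → skip
[7] flags=1010 GT?F → skip
[8] flags=1000 → (cmp)
[9] flags=1000 HI?F → skip
[10] flags=1000 EQ?F → skip
[11] flags=1000 PL?F → skip

VAL = 0xd4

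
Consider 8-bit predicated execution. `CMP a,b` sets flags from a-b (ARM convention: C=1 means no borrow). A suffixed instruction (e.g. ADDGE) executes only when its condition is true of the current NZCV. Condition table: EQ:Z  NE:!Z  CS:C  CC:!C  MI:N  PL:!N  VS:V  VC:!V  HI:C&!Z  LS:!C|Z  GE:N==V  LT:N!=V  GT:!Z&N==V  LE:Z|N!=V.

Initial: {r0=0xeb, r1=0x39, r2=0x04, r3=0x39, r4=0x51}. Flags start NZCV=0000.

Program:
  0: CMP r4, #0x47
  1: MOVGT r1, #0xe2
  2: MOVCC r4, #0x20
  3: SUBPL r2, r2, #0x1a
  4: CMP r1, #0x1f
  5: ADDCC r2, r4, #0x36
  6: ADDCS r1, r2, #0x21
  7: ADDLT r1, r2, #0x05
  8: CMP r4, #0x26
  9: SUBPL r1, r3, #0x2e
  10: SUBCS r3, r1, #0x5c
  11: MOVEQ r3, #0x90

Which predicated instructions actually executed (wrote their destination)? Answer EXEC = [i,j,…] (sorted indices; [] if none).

EXEC = [1,3,6,7,9,10]

[0] flags=0010 → (cmp)
[1] flags=0010 GT?T → r1=0xe2
[2] flags=0010 CC?F → skip
[3] flags=0010 PL?T → r2=0xea
[4] flags=1010 → (cmp)
[5] flags=1010 CC?F → skip
[6] flags=1010 CS?T → r1=0x0b
[7] flags=1010 LT?T → r1=0xef
[8] flags=0010 → (cmp)
[9] flags=0010 PL?T → r1=0x0b
[10] flags=0010 CS?T → r3=0xaf
[11] flags=0010 EQ?F → skip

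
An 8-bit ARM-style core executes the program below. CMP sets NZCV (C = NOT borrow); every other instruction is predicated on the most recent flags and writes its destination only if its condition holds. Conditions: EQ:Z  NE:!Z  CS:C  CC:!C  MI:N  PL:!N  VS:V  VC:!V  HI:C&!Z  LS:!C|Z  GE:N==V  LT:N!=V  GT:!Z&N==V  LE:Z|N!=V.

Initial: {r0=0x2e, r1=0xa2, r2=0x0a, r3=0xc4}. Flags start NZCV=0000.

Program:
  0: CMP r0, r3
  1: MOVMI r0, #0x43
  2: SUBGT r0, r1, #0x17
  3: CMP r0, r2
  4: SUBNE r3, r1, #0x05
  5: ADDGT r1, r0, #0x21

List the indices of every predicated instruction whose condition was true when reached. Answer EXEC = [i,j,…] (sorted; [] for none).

EXEC = [2,4]

[0] flags=0000 → (cmp)
[1] flags=0000 MI?F → skip
[2] flags=0000 GT?T → r0=0x8b
[3] flags=1010 → (cmp)
[4] flags=1010 NE?T → r3=0x9d
[5] flags=1010 GT?F → skip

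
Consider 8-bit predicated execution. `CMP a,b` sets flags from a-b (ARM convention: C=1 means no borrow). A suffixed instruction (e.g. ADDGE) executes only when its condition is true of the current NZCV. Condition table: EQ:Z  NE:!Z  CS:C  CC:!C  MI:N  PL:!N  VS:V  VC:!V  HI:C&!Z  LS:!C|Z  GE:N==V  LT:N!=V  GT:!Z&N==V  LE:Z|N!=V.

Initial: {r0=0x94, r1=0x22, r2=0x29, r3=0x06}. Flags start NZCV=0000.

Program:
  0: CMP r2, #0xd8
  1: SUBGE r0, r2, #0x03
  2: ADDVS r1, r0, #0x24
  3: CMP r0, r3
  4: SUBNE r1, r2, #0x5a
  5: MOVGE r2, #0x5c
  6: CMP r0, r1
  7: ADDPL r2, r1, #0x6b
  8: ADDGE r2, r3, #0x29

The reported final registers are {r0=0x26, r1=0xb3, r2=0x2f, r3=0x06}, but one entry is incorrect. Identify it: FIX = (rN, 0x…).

FIX = (r1, 0xcf)

[0] flags=0000 → (cmp)
[1] flags=0000 GE?T → r0=0x26
[2] flags=0000 VS?F → skip
[3] flags=0010 → (cmp)
[4] flags=0010 NE?T → r1=0xcf
[5] flags=0010 GE?T → r2=0x5c
[6] flags=0000 → (cmp)
[7] flags=0000 PL?T → r2=0x3a
[8] flags=0000 GE?T → r2=0x2f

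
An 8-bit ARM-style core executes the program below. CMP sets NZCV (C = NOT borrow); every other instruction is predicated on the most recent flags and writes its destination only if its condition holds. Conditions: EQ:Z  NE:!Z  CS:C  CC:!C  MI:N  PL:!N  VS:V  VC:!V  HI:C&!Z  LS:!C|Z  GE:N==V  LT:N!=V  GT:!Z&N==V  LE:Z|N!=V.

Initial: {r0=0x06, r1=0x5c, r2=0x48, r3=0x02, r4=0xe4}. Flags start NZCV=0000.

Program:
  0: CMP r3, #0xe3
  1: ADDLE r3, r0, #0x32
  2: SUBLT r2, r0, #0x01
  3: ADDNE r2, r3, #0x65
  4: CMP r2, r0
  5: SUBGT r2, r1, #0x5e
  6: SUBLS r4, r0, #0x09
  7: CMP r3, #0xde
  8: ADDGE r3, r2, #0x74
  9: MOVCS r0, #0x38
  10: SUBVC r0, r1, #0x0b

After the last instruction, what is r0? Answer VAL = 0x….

VAL = 0x51

[0] flags=0000 → (cmp)
[1] flags=0000 LE?F → skip
[2] flags=0000 LT?F → skip
[3] flags=0000 NE?T → r2=0x67
[4] flags=0010 → (cmp)
[5] flags=0010 GT?T → r2=0xfe
[6] flags=0010 LS?F → skip
[7] flags=0000 → (cmp)
[8] flags=0000 GE?T → r3=0x72
[9] flags=0000 CS?F → skip
[10] flags=0000 VC?T → r0=0x51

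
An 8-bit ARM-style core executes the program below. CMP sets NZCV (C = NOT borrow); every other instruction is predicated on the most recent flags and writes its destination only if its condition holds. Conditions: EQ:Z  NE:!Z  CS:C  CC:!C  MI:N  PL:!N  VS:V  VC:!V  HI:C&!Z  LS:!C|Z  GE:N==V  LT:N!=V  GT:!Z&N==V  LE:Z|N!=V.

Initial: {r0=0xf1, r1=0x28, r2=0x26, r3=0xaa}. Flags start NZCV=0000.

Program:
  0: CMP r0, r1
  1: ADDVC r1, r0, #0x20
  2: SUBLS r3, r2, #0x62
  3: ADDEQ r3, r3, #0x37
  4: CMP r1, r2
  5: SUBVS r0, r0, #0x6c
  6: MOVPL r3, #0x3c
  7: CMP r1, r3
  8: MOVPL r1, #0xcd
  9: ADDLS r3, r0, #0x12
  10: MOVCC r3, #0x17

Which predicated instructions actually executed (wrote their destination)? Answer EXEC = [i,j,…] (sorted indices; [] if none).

0: ✓ CMP  NZCV=1010
1: ✓ ADDVC  r1←0x11
2: · SUBLS
3: · ADDEQ
4: ✓ CMP  NZCV=1000
5: · SUBVS
6: · MOVPL
7: ✓ CMP  NZCV=0000
8: ✓ MOVPL  r1←0xcd
9: ✓ ADDLS  r3←0x03
10: ✓ MOVCC  r3←0x17

EXEC = [1,8,9,10]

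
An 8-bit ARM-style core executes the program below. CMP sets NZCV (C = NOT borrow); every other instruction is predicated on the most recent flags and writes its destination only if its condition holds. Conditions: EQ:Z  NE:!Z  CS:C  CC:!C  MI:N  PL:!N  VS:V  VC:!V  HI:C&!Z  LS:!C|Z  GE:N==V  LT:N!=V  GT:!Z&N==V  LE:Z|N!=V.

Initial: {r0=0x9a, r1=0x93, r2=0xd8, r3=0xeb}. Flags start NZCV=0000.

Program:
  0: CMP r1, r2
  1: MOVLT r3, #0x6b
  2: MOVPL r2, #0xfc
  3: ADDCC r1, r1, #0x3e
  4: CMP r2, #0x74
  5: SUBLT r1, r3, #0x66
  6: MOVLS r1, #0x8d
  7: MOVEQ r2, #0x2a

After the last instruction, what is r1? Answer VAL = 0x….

VAL = 0x05

0: ✓ CMP  NZCV=1000
1: ✓ MOVLT  r3←0x6b
2: · MOVPL
3: ✓ ADDCC  r1←0xd1
4: ✓ CMP  NZCV=0011
5: ✓ SUBLT  r1←0x05
6: · MOVLS
7: · MOVEQ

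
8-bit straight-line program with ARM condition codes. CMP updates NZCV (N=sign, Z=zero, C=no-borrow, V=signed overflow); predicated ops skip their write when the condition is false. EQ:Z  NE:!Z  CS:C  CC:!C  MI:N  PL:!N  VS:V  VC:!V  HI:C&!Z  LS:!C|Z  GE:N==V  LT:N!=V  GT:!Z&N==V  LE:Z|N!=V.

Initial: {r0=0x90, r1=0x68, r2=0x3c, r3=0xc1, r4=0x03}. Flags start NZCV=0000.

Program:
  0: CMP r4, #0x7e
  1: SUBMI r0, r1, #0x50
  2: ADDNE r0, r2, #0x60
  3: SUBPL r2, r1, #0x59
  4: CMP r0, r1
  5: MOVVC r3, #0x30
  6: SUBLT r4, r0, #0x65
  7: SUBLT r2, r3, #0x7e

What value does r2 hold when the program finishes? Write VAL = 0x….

0: ✓ CMP  NZCV=1000
1: ✓ SUBMI  r0←0x18
2: ✓ ADDNE  r0←0x9c
3: · SUBPL
4: ✓ CMP  NZCV=0011
5: · MOVVC
6: ✓ SUBLT  r4←0x37
7: ✓ SUBLT  r2←0x43

VAL = 0x43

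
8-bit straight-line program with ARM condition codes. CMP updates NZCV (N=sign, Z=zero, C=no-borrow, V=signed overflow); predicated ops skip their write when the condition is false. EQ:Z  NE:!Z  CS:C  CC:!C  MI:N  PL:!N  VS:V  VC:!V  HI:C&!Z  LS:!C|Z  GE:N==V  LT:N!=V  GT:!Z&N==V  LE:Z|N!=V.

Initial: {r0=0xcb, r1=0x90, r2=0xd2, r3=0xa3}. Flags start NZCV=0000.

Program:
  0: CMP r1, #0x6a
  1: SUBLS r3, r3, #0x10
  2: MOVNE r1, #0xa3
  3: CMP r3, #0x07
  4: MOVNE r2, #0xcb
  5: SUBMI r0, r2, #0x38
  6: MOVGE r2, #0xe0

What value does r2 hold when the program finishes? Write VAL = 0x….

0: ✓ CMP  NZCV=0011
1: · SUBLS
2: ✓ MOVNE  r1←0xa3
3: ✓ CMP  NZCV=1010
4: ✓ MOVNE  r2←0xcb
5: ✓ SUBMI  r0←0x93
6: · MOVGE

VAL = 0xcb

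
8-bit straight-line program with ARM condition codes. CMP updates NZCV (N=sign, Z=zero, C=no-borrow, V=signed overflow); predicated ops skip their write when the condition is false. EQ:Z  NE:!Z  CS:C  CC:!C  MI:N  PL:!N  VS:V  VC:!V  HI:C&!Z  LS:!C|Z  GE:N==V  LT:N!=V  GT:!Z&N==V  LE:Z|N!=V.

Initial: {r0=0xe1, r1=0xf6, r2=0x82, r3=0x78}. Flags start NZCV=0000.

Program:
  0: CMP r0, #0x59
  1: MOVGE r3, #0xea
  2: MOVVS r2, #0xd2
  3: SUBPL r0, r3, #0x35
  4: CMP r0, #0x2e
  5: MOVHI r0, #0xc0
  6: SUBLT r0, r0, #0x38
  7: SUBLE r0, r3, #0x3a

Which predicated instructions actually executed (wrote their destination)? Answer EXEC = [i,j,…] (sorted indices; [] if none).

EXEC = [5,6,7]

0: ✓ CMP  NZCV=1010
1: · MOVGE
2: · MOVVS
3: · SUBPL
4: ✓ CMP  NZCV=1010
5: ✓ MOVHI  r0←0xc0
6: ✓ SUBLT  r0←0x88
7: ✓ SUBLE  r0←0x3e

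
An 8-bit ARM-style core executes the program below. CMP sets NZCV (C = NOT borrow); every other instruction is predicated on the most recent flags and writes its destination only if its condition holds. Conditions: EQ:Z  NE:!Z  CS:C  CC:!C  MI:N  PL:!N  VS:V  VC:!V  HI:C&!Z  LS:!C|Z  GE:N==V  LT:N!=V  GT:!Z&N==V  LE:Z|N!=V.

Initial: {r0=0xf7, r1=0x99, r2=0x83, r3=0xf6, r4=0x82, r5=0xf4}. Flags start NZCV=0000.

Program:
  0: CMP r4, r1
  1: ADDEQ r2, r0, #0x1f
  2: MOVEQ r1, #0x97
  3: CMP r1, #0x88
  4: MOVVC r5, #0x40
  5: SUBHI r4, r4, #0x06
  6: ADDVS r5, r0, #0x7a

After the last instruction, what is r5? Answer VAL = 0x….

0: ✓ CMP  NZCV=1000
1: · ADDEQ
2: · MOVEQ
3: ✓ CMP  NZCV=0010
4: ✓ MOVVC  r5←0x40
5: ✓ SUBHI  r4←0x7c
6: · ADDVS

VAL = 0x40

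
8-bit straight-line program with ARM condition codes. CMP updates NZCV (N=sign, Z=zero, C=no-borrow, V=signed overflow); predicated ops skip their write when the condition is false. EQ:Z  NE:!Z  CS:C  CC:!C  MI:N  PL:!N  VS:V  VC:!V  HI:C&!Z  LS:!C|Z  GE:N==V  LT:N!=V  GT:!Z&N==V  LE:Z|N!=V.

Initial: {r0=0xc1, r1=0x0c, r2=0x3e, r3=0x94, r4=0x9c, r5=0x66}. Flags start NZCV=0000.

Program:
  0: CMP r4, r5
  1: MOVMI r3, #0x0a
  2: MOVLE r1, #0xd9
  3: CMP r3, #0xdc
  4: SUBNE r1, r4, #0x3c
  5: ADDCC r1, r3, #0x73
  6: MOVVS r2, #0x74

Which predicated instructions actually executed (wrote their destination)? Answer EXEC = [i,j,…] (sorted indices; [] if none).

EXEC = [2,4,5]

0: ✓ CMP  NZCV=0011
1: · MOVMI
2: ✓ MOVLE  r1←0xd9
3: ✓ CMP  NZCV=1000
4: ✓ SUBNE  r1←0x60
5: ✓ ADDCC  r1←0x07
6: · MOVVS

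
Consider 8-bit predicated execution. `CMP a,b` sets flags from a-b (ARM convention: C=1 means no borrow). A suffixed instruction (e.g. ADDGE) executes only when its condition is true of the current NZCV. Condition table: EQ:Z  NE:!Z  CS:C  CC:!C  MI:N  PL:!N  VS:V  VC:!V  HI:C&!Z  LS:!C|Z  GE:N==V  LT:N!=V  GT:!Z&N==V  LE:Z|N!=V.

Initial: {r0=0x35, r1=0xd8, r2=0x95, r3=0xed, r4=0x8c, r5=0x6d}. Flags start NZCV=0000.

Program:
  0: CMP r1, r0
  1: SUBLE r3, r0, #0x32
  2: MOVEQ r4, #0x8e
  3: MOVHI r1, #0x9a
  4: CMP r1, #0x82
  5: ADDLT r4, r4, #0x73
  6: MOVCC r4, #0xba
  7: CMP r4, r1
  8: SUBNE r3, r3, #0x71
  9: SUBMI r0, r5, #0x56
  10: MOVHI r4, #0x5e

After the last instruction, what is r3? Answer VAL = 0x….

[0] flags=1010 → (cmp)
[1] flags=1010 LE?T → r3=0x03
[2] flags=1010 EQ?F → skip
[3] flags=1010 HI?T → r1=0x9a
[4] flags=0010 → (cmp)
[5] flags=0010 LT?F → skip
[6] flags=0010 CC?F → skip
[7] flags=1000 → (cmp)
[8] flags=1000 NE?T → r3=0x92
[9] flags=1000 MI?T → r0=0x17
[10] flags=1000 HI?F → skip

VAL = 0x92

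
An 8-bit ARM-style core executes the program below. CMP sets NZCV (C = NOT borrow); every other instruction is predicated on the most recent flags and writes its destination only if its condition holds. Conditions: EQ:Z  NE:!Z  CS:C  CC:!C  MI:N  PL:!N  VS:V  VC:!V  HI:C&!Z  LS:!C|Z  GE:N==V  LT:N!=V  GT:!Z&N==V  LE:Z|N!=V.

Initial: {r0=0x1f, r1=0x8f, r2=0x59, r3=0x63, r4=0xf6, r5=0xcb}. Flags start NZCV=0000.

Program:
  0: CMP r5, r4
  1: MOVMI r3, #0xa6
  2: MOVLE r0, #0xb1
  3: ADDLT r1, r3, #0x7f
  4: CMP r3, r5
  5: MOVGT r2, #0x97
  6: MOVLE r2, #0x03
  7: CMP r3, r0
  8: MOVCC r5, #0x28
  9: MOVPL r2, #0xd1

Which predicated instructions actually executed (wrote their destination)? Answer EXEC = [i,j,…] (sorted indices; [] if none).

0: ✓ CMP  NZCV=1000
1: ✓ MOVMI  r3←0xa6
2: ✓ MOVLE  r0←0xb1
3: ✓ ADDLT  r1←0x25
4: ✓ CMP  NZCV=1000
5: · MOVGT
6: ✓ MOVLE  r2←0x03
7: ✓ CMP  NZCV=1000
8: ✓ MOVCC  r5←0x28
9: · MOVPL

EXEC = [1,2,3,6,8]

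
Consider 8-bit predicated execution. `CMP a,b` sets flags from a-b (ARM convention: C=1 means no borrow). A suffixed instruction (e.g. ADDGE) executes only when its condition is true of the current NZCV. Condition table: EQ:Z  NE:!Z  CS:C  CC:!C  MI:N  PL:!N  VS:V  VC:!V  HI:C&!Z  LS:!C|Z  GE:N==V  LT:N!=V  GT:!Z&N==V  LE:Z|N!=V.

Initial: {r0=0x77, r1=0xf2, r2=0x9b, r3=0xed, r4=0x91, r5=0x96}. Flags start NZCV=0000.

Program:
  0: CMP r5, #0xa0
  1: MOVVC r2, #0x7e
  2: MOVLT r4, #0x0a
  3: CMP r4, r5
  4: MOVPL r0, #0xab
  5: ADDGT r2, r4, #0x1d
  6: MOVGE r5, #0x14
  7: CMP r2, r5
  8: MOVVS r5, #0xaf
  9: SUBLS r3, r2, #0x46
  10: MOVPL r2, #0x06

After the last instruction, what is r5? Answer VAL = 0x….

VAL = 0x14

[0] flags=1000 → (cmp)
[1] flags=1000 VC?T → r2=0x7e
[2] flags=1000 LT?T → r4=0x0a
[3] flags=0000 → (cmp)
[4] flags=0000 PL?T → r0=0xab
[5] flags=0000 GT?T → r2=0x27
[6] flags=0000 GE?T → r5=0x14
[7] flags=0010 → (cmp)
[8] flags=0010 VS?F → skip
[9] flags=0010 LS?F → skip
[10] flags=0010 PL?T → r2=0x06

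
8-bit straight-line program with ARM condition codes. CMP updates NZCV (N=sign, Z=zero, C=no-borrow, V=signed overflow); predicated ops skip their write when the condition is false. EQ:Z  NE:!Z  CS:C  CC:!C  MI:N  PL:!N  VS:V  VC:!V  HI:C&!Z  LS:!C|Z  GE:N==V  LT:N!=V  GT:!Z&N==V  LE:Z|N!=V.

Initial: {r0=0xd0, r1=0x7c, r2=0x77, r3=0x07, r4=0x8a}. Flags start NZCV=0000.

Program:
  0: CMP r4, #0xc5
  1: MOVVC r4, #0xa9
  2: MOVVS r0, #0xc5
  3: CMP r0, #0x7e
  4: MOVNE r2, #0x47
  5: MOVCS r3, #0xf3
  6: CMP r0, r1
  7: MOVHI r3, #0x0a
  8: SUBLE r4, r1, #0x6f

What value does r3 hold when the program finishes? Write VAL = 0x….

[0] flags=1000 → (cmp)
[1] flags=1000 VC?T → r4=0xa9
[2] flags=1000 VS?F → skip
[3] flags=0011 → (cmp)
[4] flags=0011 NE?T → r2=0x47
[5] flags=0011 CS?T → r3=0xf3
[6] flags=0011 → (cmp)
[7] flags=0011 HI?T → r3=0x0a
[8] flags=0011 LE?T → r4=0x0d

VAL = 0x0a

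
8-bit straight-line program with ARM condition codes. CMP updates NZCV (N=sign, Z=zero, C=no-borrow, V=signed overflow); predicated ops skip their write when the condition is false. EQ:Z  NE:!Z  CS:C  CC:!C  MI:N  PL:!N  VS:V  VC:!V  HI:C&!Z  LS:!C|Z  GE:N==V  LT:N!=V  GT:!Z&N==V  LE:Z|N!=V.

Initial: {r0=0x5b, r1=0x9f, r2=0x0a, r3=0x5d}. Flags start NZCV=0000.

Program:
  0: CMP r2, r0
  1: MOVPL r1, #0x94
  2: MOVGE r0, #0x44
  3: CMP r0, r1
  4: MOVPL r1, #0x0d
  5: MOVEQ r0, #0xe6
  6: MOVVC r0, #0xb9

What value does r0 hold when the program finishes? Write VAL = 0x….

0: ✓ CMP  NZCV=1000
1: · MOVPL
2: · MOVGE
3: ✓ CMP  NZCV=1001
4: · MOVPL
5: · MOVEQ
6: · MOVVC

VAL = 0x5b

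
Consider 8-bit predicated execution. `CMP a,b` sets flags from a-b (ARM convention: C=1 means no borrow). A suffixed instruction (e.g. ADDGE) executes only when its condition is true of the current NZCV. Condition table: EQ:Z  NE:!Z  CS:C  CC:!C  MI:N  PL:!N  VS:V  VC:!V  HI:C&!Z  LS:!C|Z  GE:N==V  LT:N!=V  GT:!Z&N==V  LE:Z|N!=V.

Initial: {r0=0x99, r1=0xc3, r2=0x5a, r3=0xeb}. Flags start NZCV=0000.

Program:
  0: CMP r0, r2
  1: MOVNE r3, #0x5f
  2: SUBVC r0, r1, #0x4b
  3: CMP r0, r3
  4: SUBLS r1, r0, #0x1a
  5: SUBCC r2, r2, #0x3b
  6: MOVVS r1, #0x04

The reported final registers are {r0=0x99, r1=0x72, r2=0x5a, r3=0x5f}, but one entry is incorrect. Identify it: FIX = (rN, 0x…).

FIX = (r1, 0x04)

[0] flags=0011 → (cmp)
[1] flags=0011 NE?T → r3=0x5f
[2] flags=0011 VC?F → skip
[3] flags=0011 → (cmp)
[4] flags=0011 LS?F → skip
[5] flags=0011 CC?F → skip
[6] flags=0011 VS?T → r1=0x04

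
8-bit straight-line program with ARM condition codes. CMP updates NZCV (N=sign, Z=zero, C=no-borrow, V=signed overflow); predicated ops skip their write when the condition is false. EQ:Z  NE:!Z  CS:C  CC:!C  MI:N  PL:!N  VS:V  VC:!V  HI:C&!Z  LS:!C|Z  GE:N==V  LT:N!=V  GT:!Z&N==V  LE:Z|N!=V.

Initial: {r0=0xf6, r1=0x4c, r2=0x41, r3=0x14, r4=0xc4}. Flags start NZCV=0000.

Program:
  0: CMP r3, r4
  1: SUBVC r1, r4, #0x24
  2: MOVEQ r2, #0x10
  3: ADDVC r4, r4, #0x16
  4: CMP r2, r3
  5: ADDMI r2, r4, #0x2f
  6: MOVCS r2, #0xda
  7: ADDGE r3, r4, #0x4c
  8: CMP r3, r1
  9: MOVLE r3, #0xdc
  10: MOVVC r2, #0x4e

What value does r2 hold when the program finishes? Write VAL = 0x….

VAL = 0xda

[0] flags=0000 → (cmp)
[1] flags=0000 VC?T → r1=0xa0
[2] flags=0000 EQ?F → skip
[3] flags=0000 VC?T → r4=0xda
[4] flags=0010 → (cmp)
[5] flags=0010 MI?F → skip
[6] flags=0010 CS?T → r2=0xda
[7] flags=0010 GE?T → r3=0x26
[8] flags=1001 → (cmp)
[9] flags=1001 LE?F → skip
[10] flags=1001 VC?F → skip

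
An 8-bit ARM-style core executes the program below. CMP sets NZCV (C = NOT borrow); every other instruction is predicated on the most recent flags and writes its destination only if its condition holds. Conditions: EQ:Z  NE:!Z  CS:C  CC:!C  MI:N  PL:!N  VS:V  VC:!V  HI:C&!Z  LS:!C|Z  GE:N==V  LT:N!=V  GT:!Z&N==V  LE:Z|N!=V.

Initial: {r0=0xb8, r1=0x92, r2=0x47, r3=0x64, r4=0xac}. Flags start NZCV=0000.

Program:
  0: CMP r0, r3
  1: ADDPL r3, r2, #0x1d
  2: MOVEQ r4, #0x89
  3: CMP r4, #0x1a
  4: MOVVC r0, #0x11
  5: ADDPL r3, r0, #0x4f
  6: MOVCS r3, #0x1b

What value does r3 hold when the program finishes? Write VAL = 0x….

[0] flags=0011 → (cmp)
[1] flags=0011 PL?T → r3=0x64
[2] flags=0011 EQ?F → skip
[3] flags=1010 → (cmp)
[4] flags=1010 VC?T → r0=0x11
[5] flags=1010 PL?F → skip
[6] flags=1010 CS?T → r3=0x1b

VAL = 0x1b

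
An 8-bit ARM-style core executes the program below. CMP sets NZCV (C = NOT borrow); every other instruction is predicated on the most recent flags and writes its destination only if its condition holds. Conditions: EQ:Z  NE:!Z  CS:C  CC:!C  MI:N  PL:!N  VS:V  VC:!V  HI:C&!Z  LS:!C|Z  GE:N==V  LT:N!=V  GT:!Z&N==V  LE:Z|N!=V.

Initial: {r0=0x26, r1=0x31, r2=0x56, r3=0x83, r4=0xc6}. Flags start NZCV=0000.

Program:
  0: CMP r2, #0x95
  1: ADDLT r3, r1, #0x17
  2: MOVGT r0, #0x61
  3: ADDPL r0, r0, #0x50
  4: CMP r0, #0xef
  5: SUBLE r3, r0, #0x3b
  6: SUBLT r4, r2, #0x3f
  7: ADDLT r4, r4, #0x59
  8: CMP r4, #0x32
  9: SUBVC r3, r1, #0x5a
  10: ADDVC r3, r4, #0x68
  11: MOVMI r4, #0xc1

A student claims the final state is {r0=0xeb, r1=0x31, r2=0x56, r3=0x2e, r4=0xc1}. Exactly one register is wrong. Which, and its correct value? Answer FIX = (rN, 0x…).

0: ✓ CMP  NZCV=1001
1: · ADDLT
2: ✓ MOVGT  r0←0x61
3: · ADDPL
4: ✓ CMP  NZCV=0000
5: · SUBLE
6: · SUBLT
7: · ADDLT
8: ✓ CMP  NZCV=1010
9: ✓ SUBVC  r3←0xd7
10: ✓ ADDVC  r3←0x2e
11: ✓ MOVMI  r4←0xc1

FIX = (r0, 0x61)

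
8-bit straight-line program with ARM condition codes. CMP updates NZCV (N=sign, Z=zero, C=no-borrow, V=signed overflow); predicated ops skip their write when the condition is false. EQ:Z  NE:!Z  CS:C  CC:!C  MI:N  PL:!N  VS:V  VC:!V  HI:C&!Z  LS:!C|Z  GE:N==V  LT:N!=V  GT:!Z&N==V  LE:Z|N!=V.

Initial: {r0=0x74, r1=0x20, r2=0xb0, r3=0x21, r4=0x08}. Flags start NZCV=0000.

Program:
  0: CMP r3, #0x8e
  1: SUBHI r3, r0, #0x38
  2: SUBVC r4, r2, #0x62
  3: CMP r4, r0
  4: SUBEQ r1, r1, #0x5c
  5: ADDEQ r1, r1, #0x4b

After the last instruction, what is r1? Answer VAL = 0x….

[0] flags=1001 → (cmp)
[1] flags=1001 HI?F → skip
[2] flags=1001 VC?F → skip
[3] flags=1000 → (cmp)
[4] flags=1000 EQ?F → skip
[5] flags=1000 EQ?F → skip

VAL = 0x20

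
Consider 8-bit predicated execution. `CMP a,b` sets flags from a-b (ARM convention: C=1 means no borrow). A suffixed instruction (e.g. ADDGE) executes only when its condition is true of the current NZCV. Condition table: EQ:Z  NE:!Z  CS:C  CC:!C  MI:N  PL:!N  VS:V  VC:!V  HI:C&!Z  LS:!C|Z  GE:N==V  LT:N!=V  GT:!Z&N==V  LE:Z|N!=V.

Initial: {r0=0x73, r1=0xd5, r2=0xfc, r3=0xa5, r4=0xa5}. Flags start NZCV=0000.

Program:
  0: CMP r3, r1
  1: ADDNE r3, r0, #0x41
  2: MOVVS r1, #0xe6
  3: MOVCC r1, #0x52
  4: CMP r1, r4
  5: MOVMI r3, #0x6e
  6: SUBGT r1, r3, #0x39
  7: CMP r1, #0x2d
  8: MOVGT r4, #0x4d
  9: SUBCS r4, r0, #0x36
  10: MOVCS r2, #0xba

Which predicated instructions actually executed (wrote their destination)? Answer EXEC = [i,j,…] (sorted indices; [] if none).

[0] flags=1000 → (cmp)
[1] flags=1000 NE?T → r3=0xb4
[2] flags=1000 VS?F → skip
[3] flags=1000 CC?T → r1=0x52
[4] flags=1001 → (cmp)
[5] flags=1001 MI?T → r3=0x6e
[6] flags=1001 GT?T → r1=0x35
[7] flags=0010 → (cmp)
[8] flags=0010 GT?T → r4=0x4d
[9] flags=0010 CS?T → r4=0x3d
[10] flags=0010 CS?T → r2=0xba

EXEC = [1,3,5,6,8,9,10]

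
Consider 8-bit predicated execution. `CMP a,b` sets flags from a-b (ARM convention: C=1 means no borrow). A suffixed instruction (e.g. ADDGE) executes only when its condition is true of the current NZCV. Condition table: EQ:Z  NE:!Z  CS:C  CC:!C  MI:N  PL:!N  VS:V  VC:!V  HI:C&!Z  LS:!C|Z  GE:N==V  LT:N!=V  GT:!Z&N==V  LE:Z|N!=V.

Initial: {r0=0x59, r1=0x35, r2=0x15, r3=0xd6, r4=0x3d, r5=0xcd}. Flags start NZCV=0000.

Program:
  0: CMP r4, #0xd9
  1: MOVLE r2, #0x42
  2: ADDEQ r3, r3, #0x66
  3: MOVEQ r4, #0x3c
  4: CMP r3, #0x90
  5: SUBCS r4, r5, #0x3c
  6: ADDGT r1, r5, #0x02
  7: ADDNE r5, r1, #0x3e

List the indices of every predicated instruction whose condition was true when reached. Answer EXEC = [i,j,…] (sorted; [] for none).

EXEC = [5,6,7]

[0] flags=0000 → (cmp)
[1] flags=0000 LE?F → skip
[2] flags=0000 EQ?F → skip
[3] flags=0000 EQ?F → skip
[4] flags=0010 → (cmp)
[5] flags=0010 CS?T → r4=0x91
[6] flags=0010 GT?T → r1=0xcf
[7] flags=0010 NE?T → r5=0x0d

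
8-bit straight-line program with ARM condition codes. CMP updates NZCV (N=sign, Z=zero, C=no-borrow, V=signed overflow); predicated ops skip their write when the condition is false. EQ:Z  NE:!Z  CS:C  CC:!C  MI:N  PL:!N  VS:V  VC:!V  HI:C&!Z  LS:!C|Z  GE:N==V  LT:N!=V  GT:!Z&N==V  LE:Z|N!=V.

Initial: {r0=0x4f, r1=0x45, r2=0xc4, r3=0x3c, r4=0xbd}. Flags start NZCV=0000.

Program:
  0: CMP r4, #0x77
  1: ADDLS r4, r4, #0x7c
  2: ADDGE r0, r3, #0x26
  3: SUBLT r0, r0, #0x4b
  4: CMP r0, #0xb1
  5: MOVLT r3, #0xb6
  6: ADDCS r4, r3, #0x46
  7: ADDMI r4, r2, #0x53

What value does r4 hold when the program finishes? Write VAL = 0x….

[0] flags=0011 → (cmp)
[1] flags=0011 LS?F → skip
[2] flags=0011 GE?F → skip
[3] flags=0011 LT?T → r0=0x04
[4] flags=0000 → (cmp)
[5] flags=0000 LT?F → skip
[6] flags=0000 CS?F → skip
[7] flags=0000 MI?F → skip

VAL = 0xbd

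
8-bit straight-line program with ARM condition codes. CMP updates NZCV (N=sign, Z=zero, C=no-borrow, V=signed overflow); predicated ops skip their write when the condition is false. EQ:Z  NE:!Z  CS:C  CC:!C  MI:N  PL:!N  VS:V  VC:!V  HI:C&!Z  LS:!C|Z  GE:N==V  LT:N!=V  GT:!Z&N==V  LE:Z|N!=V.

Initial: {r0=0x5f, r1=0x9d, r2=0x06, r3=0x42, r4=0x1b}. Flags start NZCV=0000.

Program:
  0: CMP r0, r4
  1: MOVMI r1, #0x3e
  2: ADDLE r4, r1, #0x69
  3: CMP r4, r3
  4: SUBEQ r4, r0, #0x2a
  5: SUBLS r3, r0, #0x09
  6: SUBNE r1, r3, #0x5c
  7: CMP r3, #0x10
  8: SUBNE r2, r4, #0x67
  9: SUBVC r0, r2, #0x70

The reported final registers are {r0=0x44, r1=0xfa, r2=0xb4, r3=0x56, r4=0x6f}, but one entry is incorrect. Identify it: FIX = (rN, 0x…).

0: ✓ CMP  NZCV=0010
1: · MOVMI
2: · ADDLE
3: ✓ CMP  NZCV=1000
4: · SUBEQ
5: ✓ SUBLS  r3←0x56
6: ✓ SUBNE  r1←0xfa
7: ✓ CMP  NZCV=0010
8: ✓ SUBNE  r2←0xb4
9: ✓ SUBVC  r0←0x44

FIX = (r4, 0x1b)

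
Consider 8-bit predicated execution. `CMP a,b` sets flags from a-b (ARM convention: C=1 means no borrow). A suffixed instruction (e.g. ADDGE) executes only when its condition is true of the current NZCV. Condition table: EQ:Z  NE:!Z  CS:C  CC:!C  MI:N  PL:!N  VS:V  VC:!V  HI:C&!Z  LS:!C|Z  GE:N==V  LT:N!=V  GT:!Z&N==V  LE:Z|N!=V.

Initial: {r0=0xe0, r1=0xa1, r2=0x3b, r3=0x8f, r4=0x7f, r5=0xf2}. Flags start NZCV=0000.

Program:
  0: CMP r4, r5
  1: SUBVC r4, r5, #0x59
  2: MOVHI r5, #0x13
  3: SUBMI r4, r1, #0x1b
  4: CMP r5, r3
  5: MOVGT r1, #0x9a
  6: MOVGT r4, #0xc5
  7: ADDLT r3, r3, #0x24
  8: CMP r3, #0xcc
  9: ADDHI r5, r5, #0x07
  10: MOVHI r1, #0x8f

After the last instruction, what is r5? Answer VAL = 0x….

VAL = 0xf2

[0] flags=1001 → (cmp)
[1] flags=1001 VC?F → skip
[2] flags=1001 HI?F → skip
[3] flags=1001 MI?T → r4=0x86
[4] flags=0010 → (cmp)
[5] flags=0010 GT?T → r1=0x9a
[6] flags=0010 GT?T → r4=0xc5
[7] flags=0010 LT?F → skip
[8] flags=1000 → (cmp)
[9] flags=1000 HI?F → skip
[10] flags=1000 HI?F → skip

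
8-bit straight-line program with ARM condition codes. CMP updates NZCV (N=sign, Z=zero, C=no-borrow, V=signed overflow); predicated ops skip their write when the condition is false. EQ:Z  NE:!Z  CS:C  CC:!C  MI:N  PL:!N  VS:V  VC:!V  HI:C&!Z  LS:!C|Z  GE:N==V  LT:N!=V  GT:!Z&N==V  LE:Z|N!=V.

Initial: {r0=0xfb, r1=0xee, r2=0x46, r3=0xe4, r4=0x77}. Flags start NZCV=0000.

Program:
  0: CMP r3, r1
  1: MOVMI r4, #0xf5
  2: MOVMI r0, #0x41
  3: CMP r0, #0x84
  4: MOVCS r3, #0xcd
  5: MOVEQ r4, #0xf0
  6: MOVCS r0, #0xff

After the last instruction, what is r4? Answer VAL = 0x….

0: ✓ CMP  NZCV=1000
1: ✓ MOVMI  r4←0xf5
2: ✓ MOVMI  r0←0x41
3: ✓ CMP  NZCV=1001
4: · MOVCS
5: · MOVEQ
6: · MOVCS

VAL = 0xf5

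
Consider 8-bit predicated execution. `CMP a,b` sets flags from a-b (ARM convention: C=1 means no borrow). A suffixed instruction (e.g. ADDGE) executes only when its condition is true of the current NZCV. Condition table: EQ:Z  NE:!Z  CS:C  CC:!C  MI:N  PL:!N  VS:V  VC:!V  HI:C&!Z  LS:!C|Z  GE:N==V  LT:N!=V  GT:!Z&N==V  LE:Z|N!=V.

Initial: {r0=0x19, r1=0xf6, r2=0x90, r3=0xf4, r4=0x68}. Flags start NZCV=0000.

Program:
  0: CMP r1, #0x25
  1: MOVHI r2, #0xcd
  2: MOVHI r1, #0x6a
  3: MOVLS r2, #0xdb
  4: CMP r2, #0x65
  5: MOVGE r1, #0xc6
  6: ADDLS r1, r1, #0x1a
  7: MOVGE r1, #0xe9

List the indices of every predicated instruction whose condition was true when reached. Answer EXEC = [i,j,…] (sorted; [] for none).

EXEC = [1,2]

[0] flags=1010 → (cmp)
[1] flags=1010 HI?T → r2=0xcd
[2] flags=1010 HI?T → r1=0x6a
[3] flags=1010 LS?F → skip
[4] flags=0011 → (cmp)
[5] flags=0011 GE?F → skip
[6] flags=0011 LS?F → skip
[7] flags=0011 GE?F → skip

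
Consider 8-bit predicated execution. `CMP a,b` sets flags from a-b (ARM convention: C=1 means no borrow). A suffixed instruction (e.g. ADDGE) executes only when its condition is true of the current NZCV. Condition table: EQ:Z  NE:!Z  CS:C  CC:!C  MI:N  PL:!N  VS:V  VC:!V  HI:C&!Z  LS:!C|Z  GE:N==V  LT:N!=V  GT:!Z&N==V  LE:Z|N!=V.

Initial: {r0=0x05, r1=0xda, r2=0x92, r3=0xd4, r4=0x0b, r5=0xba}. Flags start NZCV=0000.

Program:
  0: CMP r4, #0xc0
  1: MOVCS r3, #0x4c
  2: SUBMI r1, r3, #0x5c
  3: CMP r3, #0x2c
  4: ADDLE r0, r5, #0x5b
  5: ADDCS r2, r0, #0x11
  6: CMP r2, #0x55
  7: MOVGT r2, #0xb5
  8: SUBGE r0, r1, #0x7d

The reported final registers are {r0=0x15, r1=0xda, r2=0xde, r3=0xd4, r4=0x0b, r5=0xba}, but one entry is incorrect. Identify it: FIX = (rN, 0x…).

FIX = (r2, 0x26)

[0] flags=0000 → (cmp)
[1] flags=0000 CS?F → skip
[2] flags=0000 MI?F → skip
[3] flags=1010 → (cmp)
[4] flags=1010 LE?T → r0=0x15
[5] flags=1010 CS?T → r2=0x26
[6] flags=1000 → (cmp)
[7] flags=1000 GT?F → skip
[8] flags=1000 GE?F → skip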